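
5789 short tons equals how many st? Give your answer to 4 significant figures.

827000 st

1 short ton = 142.857 stone.
So 5789 × 142.857 ≈ 827000 st.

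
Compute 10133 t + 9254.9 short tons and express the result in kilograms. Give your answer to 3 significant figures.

1.85 × 10^7 kg

10133 t = 1.01330 × 10^7 kg and 9254.9 short ton = 8.39590 × 10^6 kg.
1.01330 × 10^7 + 8.39590 × 10^6 ≈ 1.85 × 10^7 kg.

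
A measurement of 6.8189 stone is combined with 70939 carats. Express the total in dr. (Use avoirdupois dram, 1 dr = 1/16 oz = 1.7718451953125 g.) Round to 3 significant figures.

32400 dr

6.8189 st = 24438.9 dr and 70939 ct = 8007.36 dr.
24438.9 + 8007.36 ≈ 32400 dr.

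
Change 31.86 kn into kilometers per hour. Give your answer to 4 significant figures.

59.00 km/h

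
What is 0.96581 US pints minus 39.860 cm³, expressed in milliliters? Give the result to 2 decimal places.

417.14 mL

0.96581 US pt = 456.999 mL and 39.860 cm³ = 39.8600 mL.
456.999 − 39.8600 ≈ 417.14 mL.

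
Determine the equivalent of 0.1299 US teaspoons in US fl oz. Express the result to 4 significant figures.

1 US teaspoon = 0.166667 US fluid ounces.
0.1299 × 0.166667 ≈ 0.02165 US fl oz.

0.02165 US fl oz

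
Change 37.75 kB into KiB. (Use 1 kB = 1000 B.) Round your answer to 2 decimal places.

1 kB = 0.9765625 KiB.
37.75 × 0.9765625 ≈ 36.87 KiB.

36.87 kibibytes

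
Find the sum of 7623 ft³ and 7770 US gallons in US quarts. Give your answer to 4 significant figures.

259200 US quarts

7623 ft³ = 228096 US qt and 7770 US gal = 31080.0 US qt.
228096 + 31080.0 ≈ 259200 US qt.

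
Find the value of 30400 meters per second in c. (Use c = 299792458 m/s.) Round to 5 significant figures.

0.00010140 times the speed of light

1 m/s = 3.33564 × 10^-9 times the speed of light.
30400 × 3.33564 × 10^-9 ≈ 0.00010140 c.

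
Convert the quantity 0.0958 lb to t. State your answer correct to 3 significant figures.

4.35 × 10^-5 t

1 lb = 0.000453592 metric tons.
So 0.0958 × 0.000453592 ≈ 4.35 × 10^-5 t.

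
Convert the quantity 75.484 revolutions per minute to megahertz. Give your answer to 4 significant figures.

1.258 × 10^-6 MHz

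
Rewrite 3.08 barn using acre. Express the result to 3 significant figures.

7.61 × 10^-32 acre

1 barn = 2.47105 × 10^-32 acres.
Then 3.08 × 2.47105 × 10^-32 ≈ 7.61 × 10^-32 acre.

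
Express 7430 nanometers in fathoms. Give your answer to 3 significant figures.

4.06e-6 fathom

1 nanometer = 5.46807e-10 fathoms.
So 7430 × 5.46807e-10 ≈ 4.06e-6 fathom.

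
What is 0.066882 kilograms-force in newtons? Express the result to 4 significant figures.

0.6559 N

1 kgf = 9.80665 N.
So 0.066882 × 9.80665 ≈ 0.6559 N.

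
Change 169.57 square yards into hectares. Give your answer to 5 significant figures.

0.014178 ha

1 square yard = 8.36127 × 10^-5 ha.
169.57 × 8.36127 × 10^-5 ≈ 0.014178 ha.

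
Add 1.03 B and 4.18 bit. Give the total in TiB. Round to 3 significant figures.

1.03 B = 9.36780 × 10^-13 TiB and 4.18 bit = 4.75211 × 10^-13 TiB.
9.36780 × 10^-13 + 4.75211 × 10^-13 ≈ 1.41 × 10^-12 TiB.

1.41 × 10^-12 tebibytes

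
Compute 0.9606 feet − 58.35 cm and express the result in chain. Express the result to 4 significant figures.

0.9606 ft = 0.0145545 chain and 58.35 cm = 0.0290056 chain.
0.0145545 − 0.0290056 ≈ -0.01445 chain.

-0.01445 chains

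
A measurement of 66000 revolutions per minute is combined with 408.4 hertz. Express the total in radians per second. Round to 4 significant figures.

66000 rpm = 6911.50 rad/s and 408.4 Hz = 2566.05 rad/s.
6911.50 + 2566.05 ≈ 9478 rad/s.

9478 rad/s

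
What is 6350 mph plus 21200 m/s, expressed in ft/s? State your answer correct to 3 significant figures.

6350 mph = 9313.33 ft/s and 21200 m/s = 69553.8 ft/s.
9313.33 + 69553.8 ≈ 78900 ft/s.

78900 ft/s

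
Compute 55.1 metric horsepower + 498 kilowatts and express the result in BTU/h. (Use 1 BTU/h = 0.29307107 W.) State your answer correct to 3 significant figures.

1.84e+6 BTU/h

55.1 PS = 138280 BTU/h and 498 kW = 1.69925e+6 BTU/h.
138280 + 1.69925e+6 ≈ 1.84e+6 BTU/h.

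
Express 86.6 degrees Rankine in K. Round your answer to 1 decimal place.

48.1 K

°R = K × 9/5.
Applying the formula gives 48.1 K.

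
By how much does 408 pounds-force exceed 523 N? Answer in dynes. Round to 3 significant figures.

408 lbf = 1.81487e+8 dyn and 523 N = 5.23000e+7 dyn.
1.81487e+8 − 5.23000e+7 ≈ 1.29e+8 dyn.

1.29e+8 dynes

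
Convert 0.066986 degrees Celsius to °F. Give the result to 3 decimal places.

°F = °C × 9/5 + 32.
Applying the formula gives 32.121 °F.

32.121 °F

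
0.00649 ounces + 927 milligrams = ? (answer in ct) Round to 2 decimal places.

5.55 ct

0.00649 oz = 0.919942 ct and 927 mg = 4.63500 ct.
0.919942 + 4.63500 ≈ 5.55 ct.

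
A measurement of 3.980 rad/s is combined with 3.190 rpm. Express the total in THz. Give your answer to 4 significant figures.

3.980 rad/s = 6.33437e-13 THz and 3.190 rpm = 5.31667e-14 THz.
6.33437e-13 + 5.31667e-14 ≈ 6.866e-13 THz.

6.866e-13 terahertz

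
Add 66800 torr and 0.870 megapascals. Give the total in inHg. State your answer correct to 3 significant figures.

2890 inches of mercury

66800 torr = 2629.92 inHg and 0.870 MPa = 256.911 inHg.
2629.92 + 256.911 ≈ 2890 inHg.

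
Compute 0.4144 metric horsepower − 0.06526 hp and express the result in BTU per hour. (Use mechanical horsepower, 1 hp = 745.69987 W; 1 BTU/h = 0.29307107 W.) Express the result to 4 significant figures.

873.9 BTU/h

0.4144 PS = 1039.99 BTU/h and 0.06526 hp = 166.050 BTU/h.
1039.99 − 166.050 ≈ 873.9 BTU/h.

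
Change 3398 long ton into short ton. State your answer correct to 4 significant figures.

1 long ton = 1.12000 short ton.
3398 × 1.12000 ≈ 3806 short ton.

3806 short tons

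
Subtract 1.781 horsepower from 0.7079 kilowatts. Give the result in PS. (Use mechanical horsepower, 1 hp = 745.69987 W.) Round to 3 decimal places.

0.7079 kW = 0.962476 PS and 1.781 hp = 1.80570 PS.
0.962476 − 1.80570 ≈ -0.843 PS.

-0.843 PS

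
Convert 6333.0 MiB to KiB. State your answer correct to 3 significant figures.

1 mebibyte = 1024.00 kibibytes.
Then 6333.0 × 1024.00 ≈ 6.48e+6 KiB.

6.48e+6 KiB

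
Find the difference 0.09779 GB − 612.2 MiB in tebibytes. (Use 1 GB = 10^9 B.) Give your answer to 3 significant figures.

-0.000495 TiB

0.09779 GB = 8.89395e-5 TiB and 612.2 MiB = 0.000583839 TiB.
8.89395e-5 − 0.000583839 ≈ -0.000495 TiB.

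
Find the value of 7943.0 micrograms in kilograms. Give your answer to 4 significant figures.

7.943 × 10^-6 kg

1 microgram = 1.00000 × 10^-9 kg.
Thus 7943.0 × 1.00000 × 10^-9 ≈ 7.943 × 10^-6 kg.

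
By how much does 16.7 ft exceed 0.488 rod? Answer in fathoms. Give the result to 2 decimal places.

16.7 ft = 2.78333 fathom and 0.488 rod = 1.34200 fathom.
2.78333 − 1.34200 ≈ 1.44 fathom.

1.44 fathom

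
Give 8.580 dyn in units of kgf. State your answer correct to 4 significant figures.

8.749e-6 kilograms-force

1 dyn = 1.01972e-6 kgf.
Thus 8.580 × 1.01972e-6 ≈ 8.749e-6 kgf.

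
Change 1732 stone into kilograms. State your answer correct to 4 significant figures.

1 st = 6.35029 kilograms.
Then 1732 × 6.35029 ≈ 11000 kg.

11000 kg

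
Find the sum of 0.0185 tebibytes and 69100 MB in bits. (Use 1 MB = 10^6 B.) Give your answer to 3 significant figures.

0.0185 TiB = 1.62728 × 10^11 bit and 69100 MB = 5.52800 × 10^11 bit.
1.62728 × 10^11 + 5.52800 × 10^11 ≈ 7.16 × 10^11 bit.

7.16 × 10^11 bit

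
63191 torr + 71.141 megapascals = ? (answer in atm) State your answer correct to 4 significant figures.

63191 torr = 83.1461 atm and 71.141 MPa = 702.107 atm.
83.1461 + 702.107 ≈ 785.3 atm.

785.3 atm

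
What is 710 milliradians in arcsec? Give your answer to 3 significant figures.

146000 arcseconds

1 milliradian = 206.265 arcseconds.
So 710 × 206.265 ≈ 146000 arcsec.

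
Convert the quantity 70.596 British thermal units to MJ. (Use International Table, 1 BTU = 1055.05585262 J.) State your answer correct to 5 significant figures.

0.074483 MJ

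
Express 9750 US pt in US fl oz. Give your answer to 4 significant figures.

1 US pt = 16.0000 US fl oz.
9750 × 16.0000 ≈ 156000 US fl oz.

156000 US fl oz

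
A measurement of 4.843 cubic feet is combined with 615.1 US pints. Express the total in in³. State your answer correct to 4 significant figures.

4.843 ft³ = 8368.70 in³ and 615.1 US pt = 17761.0 in³.
8368.70 + 17761.0 ≈ 26130 in³.

26130 in³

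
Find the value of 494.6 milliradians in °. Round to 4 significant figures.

1 mrad = 0.0572958 degrees.
So 494.6 × 0.0572958 ≈ 28.34 °.

28.34 °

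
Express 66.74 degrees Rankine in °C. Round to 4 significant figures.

-236.1 degrees Celsius

°R = (°C + 273.15) × 9/5.
Applying the formula gives -236.1 °C.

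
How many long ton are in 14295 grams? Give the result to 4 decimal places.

1 gram = 9.84207 × 10^-7 long tons.
Thus 14295 × 9.84207 × 10^-7 ≈ 0.0141 long ton.

0.0141 long ton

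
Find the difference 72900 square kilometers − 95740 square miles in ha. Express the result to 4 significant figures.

-1.751 × 10^7 ha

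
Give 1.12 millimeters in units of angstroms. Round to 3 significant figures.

1.12 × 10^7 angstroms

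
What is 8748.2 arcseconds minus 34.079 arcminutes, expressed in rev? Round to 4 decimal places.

8748.2 arcsec = 0.00675015 rev and 34.079 arcmin = 0.00157773 rev.
0.00675015 − 0.00157773 ≈ 0.0052 rev.

0.0052 rev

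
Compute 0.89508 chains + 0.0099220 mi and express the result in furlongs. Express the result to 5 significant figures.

0.89508 chain = 0.0895080 furlong and 0.0099220 mi = 0.0793760 furlong.
0.0895080 + 0.0793760 ≈ 0.16888 furlong.

0.16888 furlong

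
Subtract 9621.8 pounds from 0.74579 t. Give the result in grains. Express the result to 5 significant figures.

-5.5843e+7 grains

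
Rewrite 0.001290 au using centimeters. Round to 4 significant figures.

1 au = 1.49598e+13 centimeters.
Then 0.001290 × 1.49598e+13 ≈ 1.930e+10 cm.

1.930e+10 cm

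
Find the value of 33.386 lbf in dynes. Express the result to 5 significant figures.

1.4851 × 10^7 dyn

1 lbf = 444822 dynes.
Then 33.386 × 444822 ≈ 1.4851 × 10^7 dyn.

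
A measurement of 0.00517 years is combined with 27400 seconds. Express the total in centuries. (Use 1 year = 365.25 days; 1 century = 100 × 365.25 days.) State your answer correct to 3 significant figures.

6.04e-5 centuries

0.00517 yr = 5.17000e-5 century and 27400 s = 8.68254e-6 century.
5.17000e-5 + 8.68254e-6 ≈ 6.04e-5 century.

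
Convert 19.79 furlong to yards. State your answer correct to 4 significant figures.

4354 yd

1 furlong = 220.000 yd.
So 19.79 × 220.000 ≈ 4354 yd.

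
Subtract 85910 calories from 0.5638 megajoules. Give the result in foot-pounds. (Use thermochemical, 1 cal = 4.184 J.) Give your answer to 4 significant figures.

150700 foot-pounds

0.5638 MJ = 415838 ft·lbf and 85910 cal = 265115 ft·lbf.
415838 − 265115 ≈ 150700 ft·lbf.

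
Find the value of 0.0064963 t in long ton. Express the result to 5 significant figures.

0.0063937 long tons

1 t = 0.984207 long tons.
Then 0.0064963 × 0.984207 ≈ 0.0063937 long ton.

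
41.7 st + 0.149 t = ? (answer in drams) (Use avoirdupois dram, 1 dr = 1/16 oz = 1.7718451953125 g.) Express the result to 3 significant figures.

41.7 st = 149453 dr and 0.149 t = 84093.1 dr.
149453 + 84093.1 ≈ 234000 dr.

234000 dr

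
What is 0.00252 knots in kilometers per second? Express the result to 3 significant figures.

1.30 × 10^-6 km/s

1 knot = 0.000514444 km/s.
Thus 0.00252 × 0.000514444 ≈ 1.30 × 10^-6 km/s.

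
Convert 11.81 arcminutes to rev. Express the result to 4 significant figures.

1 arcminute = 4.62963e-5 rev.
Thus 11.81 × 4.62963e-5 ≈ 0.0005468 rev.

0.0005468 rev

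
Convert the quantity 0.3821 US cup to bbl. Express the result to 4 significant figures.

1 US cup = 0.00148810 bbl.
0.3821 × 0.00148810 ≈ 0.0005686 bbl.

0.0005686 bbl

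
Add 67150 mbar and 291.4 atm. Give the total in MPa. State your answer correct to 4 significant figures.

36.24 MPa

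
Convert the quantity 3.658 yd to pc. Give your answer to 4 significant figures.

1.084e-16 pc

1 yd = 2.96337e-17 pc.
3.658 × 2.96337e-17 ≈ 1.084e-16 pc.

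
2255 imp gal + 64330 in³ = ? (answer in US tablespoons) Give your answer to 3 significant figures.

765000 US tbsp

2255 imp gal = 693284 US tbsp and 64330 in³ = 71292.1 US tbsp.
693284 + 71292.1 ≈ 765000 US tbsp.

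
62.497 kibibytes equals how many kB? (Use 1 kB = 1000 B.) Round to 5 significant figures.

1 KiB = 1.02400 kilobytes.
Then 62.497 × 1.02400 ≈ 63.997 kB.

63.997 kB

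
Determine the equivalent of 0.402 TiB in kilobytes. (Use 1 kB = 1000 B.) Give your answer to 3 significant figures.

1 TiB = 1.09951e+9 kilobytes.
Then 0.402 × 1.09951e+9 ≈ 4.42e+8 kB.

4.42e+8 kB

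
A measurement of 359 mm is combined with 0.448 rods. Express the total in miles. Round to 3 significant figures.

359 mm = 0.000223072 mi and 0.448 rod = 0.00140000 mi.
0.000223072 + 0.00140000 ≈ 0.00162 mi.

0.00162 mi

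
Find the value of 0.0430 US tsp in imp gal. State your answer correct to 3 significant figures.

4.66 × 10^-5 imp gal

1 US teaspoon = 0.00108421 imp gal.
Then 0.0430 × 0.00108421 ≈ 4.66 × 10^-5 imp gal.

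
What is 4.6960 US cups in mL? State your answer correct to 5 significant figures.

1111.0 mL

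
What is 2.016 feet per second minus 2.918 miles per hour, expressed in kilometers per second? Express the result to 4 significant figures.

2.016 ft/s = 0.000614477 km/s and 2.918 mph = 0.00130446 km/s.
0.000614477 − 0.00130446 ≈ -0.0006900 km/s.

-0.0006900 km/s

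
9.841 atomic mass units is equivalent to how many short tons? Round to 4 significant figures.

1 atomic mass unit = 1.83043e-30 short ton.
So 9.841 × 1.83043e-30 ≈ 1.801e-29 short ton.

1.801e-29 short ton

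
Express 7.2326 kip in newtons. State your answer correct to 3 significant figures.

32200 N

1 kip = 4448.22 N.
7.2326 × 4448.22 ≈ 32200 N.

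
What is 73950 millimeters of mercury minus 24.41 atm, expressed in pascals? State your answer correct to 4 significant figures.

73950 mmHg = 9.85919 × 10^6 Pa and 24.41 atm = 2.47334 × 10^6 Pa.
9.85919 × 10^6 − 2.47334 × 10^6 ≈ 7.386 × 10^6 Pa.

7.386 × 10^6 Pa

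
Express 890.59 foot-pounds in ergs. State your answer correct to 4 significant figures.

1.207e+10 ergs

1 foot-pound = 1.35582e+7 ergs.
Then 890.59 × 1.35582e+7 ≈ 1.207e+10 erg.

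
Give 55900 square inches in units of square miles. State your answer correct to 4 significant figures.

1.392e-5 mi²

1 in² = 2.49098e-10 mi².
So 55900 × 2.49098e-10 ≈ 1.392e-5 mi².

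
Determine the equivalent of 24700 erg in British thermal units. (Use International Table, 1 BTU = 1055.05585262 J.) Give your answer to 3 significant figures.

2.34e-6 British thermal units

1 erg = 9.47817e-11 BTU.
Thus 24700 × 9.47817e-11 ≈ 2.34e-6 BTU.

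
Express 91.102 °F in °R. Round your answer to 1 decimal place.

°R = °F + 459.67.
Applying the formula gives 550.8 °R.

550.8 degrees Rankine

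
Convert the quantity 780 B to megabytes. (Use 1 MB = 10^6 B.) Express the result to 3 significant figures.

0.000780 megabytes

1 byte = 1.00000e-6 MB.
Then 780 × 1.00000e-6 ≈ 0.000780 MB.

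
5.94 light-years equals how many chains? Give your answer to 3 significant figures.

1 ly = 4.70290e+14 chains.
Thus 5.94 × 4.70290e+14 ≈ 2.79e+15 chain.

2.79e+15 chain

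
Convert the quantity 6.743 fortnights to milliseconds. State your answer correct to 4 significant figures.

8.156e+9 ms

1 fortnight = 1.20960e+9 milliseconds.
So 6.743 × 1.20960e+9 ≈ 8.156e+9 ms.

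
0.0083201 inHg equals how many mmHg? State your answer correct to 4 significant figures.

0.2113 mmHg

1 inch of mercury = 25.4000 mmHg.
0.0083201 × 25.4000 ≈ 0.2113 mmHg.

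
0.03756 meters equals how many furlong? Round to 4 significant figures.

1 meter = 0.00497097 furlong.
So 0.03756 × 0.00497097 ≈ 0.0001867 furlong.

0.0001867 furlongs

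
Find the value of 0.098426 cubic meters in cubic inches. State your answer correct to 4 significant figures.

6006 in³

1 cubic meter = 61023.7 cubic inches.
So 0.098426 × 61023.7 ≈ 6006 in³.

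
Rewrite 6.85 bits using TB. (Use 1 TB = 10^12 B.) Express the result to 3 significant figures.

1 bit = 1.25000 × 10^-13 TB.
So 6.85 × 1.25000 × 10^-13 ≈ 8.56 × 10^-13 TB.

8.56 × 10^-13 terabytes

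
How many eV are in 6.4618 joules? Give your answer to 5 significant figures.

1 joule = 6.24151 × 10^18 eV.
Then 6.4618 × 6.24151 × 10^18 ≈ 4.0331 × 10^19 eV.

4.0331 × 10^19 electronvolts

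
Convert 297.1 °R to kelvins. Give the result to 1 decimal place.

165.1 K

°R = K × 9/5.
Applying the formula gives 165.1 K.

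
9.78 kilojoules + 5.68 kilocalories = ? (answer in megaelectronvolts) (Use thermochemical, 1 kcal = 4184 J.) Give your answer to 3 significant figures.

2.09e+17 MeV

9.78 kJ = 6.10420e+16 MeV and 5.68 kcal = 1.48330e+17 MeV.
6.10420e+16 + 1.48330e+17 ≈ 2.09e+17 MeV.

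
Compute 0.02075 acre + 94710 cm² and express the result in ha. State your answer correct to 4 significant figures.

0.009344 ha

0.02075 acre = 0.00839723 ha and 94710 cm² = 0.000947100 ha.
0.00839723 + 0.000947100 ≈ 0.009344 ha.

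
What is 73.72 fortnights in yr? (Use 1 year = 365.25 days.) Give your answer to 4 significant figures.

1 fortnight = 0.0383299 yr.
73.72 × 0.0383299 ≈ 2.826 yr.

2.826 years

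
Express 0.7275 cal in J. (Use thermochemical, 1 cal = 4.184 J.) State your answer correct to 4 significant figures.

3.044 J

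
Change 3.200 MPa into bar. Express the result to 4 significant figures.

32.00 bar

1 megapascal = 10.0000 bar.
Thus 3.200 × 10.0000 ≈ 32.00 bar.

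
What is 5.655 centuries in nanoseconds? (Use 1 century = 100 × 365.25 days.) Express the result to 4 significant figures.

1 century = 3.15576 × 10^18 nanoseconds.
5.655 × 3.15576 × 10^18 ≈ 1.785 × 10^19 ns.

1.785 × 10^19 ns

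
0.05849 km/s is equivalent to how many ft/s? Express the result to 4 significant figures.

191.9 ft/s

1 km/s = 3280.84 ft/s.
Then 0.05849 × 3280.84 ≈ 191.9 ft/s.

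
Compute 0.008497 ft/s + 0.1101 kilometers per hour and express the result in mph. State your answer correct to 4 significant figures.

0.07421 mph

0.008497 ft/s = 0.00579341 mph and 0.1101 km/h = 0.0684130 mph.
0.00579341 + 0.0684130 ≈ 0.07421 mph.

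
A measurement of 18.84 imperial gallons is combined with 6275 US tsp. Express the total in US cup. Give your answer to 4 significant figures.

492.7 US cup

18.84 imp gal = 362.014 US cup and 6275 US tsp = 130.729 US cup.
362.014 + 130.729 ≈ 492.7 US cup.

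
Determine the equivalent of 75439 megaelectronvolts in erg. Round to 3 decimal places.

0.121 ergs

1 megaelectronvolt = 1.60218 × 10^-6 ergs.
So 75439 × 1.60218 × 10^-6 ≈ 0.121 erg.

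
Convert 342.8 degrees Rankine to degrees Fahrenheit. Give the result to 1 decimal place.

-116.9 °F

°R = °F + 459.67.
Applying the formula gives -116.9 °F.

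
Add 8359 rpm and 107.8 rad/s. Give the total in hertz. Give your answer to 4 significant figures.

8359 rpm = 139.317 Hz and 107.8 rad/s = 17.1569 Hz.
139.317 + 17.1569 ≈ 156.5 Hz.

156.5 Hz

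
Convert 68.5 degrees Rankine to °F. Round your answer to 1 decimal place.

-391.2 degrees Fahrenheit

°R = °F + 459.67.
Applying the formula gives -391.2 °F.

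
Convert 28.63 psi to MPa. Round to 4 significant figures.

1 pound per square inch = 0.00689476 MPa.
So 28.63 × 0.00689476 ≈ 0.1974 MPa.

0.1974 MPa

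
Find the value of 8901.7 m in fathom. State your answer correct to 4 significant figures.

1 meter = 0.546807 fathom.
Thus 8901.7 × 0.546807 ≈ 4868 fathom.

4868 fathom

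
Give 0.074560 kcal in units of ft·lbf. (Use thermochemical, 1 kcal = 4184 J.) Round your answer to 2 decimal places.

230.09 ft·lbf

1 kcal = 3085.96 ft·lbf.
So 0.074560 × 3085.96 ≈ 230.09 ft·lbf.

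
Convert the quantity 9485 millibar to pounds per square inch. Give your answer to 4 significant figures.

1 mbar = 0.0145038 psi.
Thus 9485 × 0.0145038 ≈ 137.6 psi.

137.6 pounds per square inch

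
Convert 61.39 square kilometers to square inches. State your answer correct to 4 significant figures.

1 square kilometer = 1.55000 × 10^9 in².
61.39 × 1.55000 × 10^9 ≈ 9.515 × 10^10 in².

9.515 × 10^10 square inches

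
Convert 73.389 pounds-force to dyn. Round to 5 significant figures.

3.2645e+7 dyn

1 lbf = 444822 dyn.
73.389 × 444822 ≈ 3.2645e+7 dyn.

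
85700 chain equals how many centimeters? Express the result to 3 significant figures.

1 chain = 2011.68 cm.
Thus 85700 × 2011.68 ≈ 1.72e+8 cm.

1.72e+8 centimeters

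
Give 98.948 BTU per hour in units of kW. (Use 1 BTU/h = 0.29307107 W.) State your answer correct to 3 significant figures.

0.0290 kW

1 BTU per hour = 0.000293071 kW.
Then 98.948 × 0.000293071 ≈ 0.0290 kW.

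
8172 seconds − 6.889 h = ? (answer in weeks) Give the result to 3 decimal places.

-0.027 weeks

8172 s = 0.0135119 wk and 6.889 h = 0.0410060 wk.
0.0135119 − 0.0410060 ≈ -0.027 wk.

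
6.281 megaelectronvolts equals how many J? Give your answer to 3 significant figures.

1.01 × 10^-12 joules

1 MeV = 1.60218 × 10^-13 J.
6.281 × 1.60218 × 10^-13 ≈ 1.01 × 10^-12 J.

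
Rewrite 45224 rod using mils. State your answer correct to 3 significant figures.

1 rod = 198000 mils.
Thus 45224 × 198000 ≈ 8.95 × 10^9 mil.

8.95 × 10^9 mil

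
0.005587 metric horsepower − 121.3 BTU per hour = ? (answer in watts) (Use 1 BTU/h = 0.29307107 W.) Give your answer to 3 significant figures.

0.005587 PS = 4.10923 W and 121.3 BTU/h = 35.5495 W.
4.10923 − 35.5495 ≈ -31.4 W.

-31.4 W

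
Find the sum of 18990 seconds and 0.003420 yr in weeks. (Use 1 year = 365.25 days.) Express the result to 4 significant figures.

18990 s = 0.0313988 wk and 0.003420 yr = 0.178451 wk.
0.0313988 + 0.178451 ≈ 0.2098 wk.

0.2098 weeks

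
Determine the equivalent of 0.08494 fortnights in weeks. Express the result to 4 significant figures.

0.1699 wk

1 fortnight = 2.00000 wk.
0.08494 × 2.00000 ≈ 0.1699 wk.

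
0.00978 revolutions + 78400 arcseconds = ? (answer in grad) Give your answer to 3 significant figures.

0.00978 rev = 3.91200 grad and 78400 arcsec = 24.1975 grad.
3.91200 + 24.1975 ≈ 28.1 grad.

28.1 gradians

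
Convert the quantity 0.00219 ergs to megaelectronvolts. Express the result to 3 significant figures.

1370 megaelectronvolts

1 erg = 624151 MeV.
So 0.00219 × 624151 ≈ 1370 MeV.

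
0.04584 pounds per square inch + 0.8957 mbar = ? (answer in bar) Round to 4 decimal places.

0.04584 psi = 0.00316056 bar and 0.8957 mbar = 0.000895700 bar.
0.00316056 + 0.000895700 ≈ 0.0041 bar.

0.0041 bar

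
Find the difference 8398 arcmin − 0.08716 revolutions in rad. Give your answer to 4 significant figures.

8398 arcmin = 2.44288 rad and 0.08716 rev = 0.547642 rad.
2.44288 − 0.547642 ≈ 1.895 rad.

1.895 rad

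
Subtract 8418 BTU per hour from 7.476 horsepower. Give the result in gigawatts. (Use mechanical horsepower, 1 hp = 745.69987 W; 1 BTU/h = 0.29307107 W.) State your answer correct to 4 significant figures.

3.108e-6 GW

7.476 hp = 5.57485e-6 GW and 8418 BTU/h = 2.46707e-6 GW.
5.57485e-6 − 2.46707e-6 ≈ 3.108e-6 GW.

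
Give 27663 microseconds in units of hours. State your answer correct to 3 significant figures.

7.68 × 10^-6 hours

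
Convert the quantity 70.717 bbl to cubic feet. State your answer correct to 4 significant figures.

1 bbl = 5.61458 cubic feet.
70.717 × 5.61458 ≈ 397.0 ft³.

397.0 cubic feet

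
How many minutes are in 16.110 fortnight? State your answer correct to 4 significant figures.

1 fortnight = 20160.0 min.
16.110 × 20160.0 ≈ 324800 min.

324800 min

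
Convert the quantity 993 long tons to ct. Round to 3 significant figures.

1 long ton = 5.08023e+6 ct.
993 × 5.08023e+6 ≈ 5.04e+9 ct.

5.04e+9 ct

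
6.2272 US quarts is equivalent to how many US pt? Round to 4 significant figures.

12.45 US pints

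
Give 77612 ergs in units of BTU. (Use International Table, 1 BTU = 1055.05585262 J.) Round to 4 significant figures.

7.356e-6 British thermal units

1 erg = 9.47817e-11 British thermal units.
Then 77612 × 9.47817e-11 ≈ 7.356e-6 BTU.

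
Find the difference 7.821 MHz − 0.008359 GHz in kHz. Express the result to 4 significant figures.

-538.0 kHz

7.821 MHz = 7821.00 kHz and 0.008359 GHz = 8359.00 kHz.
7821.00 − 8359.00 ≈ -538.0 kHz.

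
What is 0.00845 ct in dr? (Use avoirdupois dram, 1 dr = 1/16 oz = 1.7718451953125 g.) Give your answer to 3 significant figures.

0.000954 dr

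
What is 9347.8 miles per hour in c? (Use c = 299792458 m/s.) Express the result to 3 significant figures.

1 mile per hour = 1.49116 × 10^-9 times the speed of light.
Thus 9347.8 × 1.49116 × 10^-9 ≈ 1.39 × 10^-5 c.

1.39 × 10^-5 c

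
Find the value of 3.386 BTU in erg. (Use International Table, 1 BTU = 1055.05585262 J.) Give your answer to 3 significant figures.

1 British thermal unit = 1.05506e+10 ergs.
Then 3.386 × 1.05506e+10 ≈ 3.57e+10 erg.

3.57e+10 erg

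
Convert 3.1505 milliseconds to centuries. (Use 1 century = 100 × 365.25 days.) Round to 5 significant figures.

1 millisecond = 3.16881 × 10^-13 century.
So 3.1505 × 3.16881 × 10^-13 ≈ 9.9833 × 10^-13 century.

9.9833 × 10^-13 centuries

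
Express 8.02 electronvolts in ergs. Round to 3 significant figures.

1 electronvolt = 1.60218 × 10^-12 erg.
Thus 8.02 × 1.60218 × 10^-12 ≈ 1.28 × 10^-11 erg.

1.28 × 10^-11 erg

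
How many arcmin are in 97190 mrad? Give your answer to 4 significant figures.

1 mrad = 3.43775 arcminutes.
97190 × 3.43775 ≈ 334100 arcmin.

334100 arcminutes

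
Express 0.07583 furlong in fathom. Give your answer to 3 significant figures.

8.34 fathom

1 furlong = 110.000 fathom.
Thus 0.07583 × 110.000 ≈ 8.34 fathom.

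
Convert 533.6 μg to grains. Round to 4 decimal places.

0.0082 gr

1 μg = 1.54324e-5 gr.
So 533.6 × 1.54324e-5 ≈ 0.0082 gr.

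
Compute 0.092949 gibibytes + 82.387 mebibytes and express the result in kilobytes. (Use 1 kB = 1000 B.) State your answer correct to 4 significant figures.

0.092949 GiB = 99803.2 kB and 82.387 MiB = 86389.0 kB.
99803.2 + 86389.0 ≈ 186200 kB.

186200 kilobytes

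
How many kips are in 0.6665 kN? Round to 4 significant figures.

0.1498 kip

1 kN = 0.224809 kips.
0.6665 × 0.224809 ≈ 0.1498 kip.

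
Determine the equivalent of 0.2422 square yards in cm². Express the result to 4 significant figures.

2025 cm²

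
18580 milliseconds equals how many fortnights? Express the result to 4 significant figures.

1 millisecond = 8.26720 × 10^-10 fortnights.
18580 × 8.26720 × 10^-10 ≈ 1.536 × 10^-5 fortnight.

1.536 × 10^-5 fortnights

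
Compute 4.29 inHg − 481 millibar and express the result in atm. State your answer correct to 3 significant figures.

4.29 inHg = 0.143376 atm and 481 mbar = 0.474710 atm.
0.143376 − 0.474710 ≈ -0.331 atm.

-0.331 atmospheres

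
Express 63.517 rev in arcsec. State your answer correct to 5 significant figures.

8.2318 × 10^7 arcsec

1 revolution = 1.29600 × 10^6 arcsec.
So 63.517 × 1.29600 × 10^6 ≈ 8.2318 × 10^7 arcsec.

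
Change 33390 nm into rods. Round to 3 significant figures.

6.64e-6 rod

1 nm = 1.98839e-10 rod.
Thus 33390 × 1.98839e-10 ≈ 6.64e-6 rod.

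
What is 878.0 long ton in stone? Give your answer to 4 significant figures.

140500 stone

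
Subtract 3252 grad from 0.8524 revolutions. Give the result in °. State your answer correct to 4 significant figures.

-2620 degrees

0.8524 rev = 306.864 ° and 3252 grad = 2926.80 °.
306.864 − 2926.80 ≈ -2620 °.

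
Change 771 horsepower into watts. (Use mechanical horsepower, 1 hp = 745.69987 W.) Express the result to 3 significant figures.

575000 watts

1 horsepower = 745.700 watts.
Then 771 × 745.700 ≈ 575000 W.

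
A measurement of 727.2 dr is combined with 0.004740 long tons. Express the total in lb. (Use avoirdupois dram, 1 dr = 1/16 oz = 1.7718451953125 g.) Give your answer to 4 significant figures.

13.46 pounds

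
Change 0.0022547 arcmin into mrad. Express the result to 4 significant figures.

0.0006559 mrad

1 arcminute = 0.290888 mrad.
Thus 0.0022547 × 0.290888 ≈ 0.0006559 mrad.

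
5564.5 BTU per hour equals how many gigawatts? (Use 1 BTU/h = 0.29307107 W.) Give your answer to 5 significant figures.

1.6308 × 10^-6 gigawatts

1 BTU per hour = 2.93071 × 10^-10 GW.
So 5564.5 × 2.93071 × 10^-10 ≈ 1.6308 × 10^-6 GW.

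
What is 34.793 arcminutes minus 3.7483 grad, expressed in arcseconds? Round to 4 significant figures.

-10060 arcsec

34.793 arcmin = 2087.58 arcsec and 3.7483 grad = 12144.5 arcsec.
2087.58 − 12144.5 ≈ -10060 arcsec.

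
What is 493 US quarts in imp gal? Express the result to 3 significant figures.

103 imp gal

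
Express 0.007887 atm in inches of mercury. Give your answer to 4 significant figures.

0.2360 inHg

1 atmosphere = 29.9213 inches of mercury.
0.007887 × 29.9213 ≈ 0.2360 inHg.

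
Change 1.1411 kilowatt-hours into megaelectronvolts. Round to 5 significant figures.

1 kilowatt-hour = 2.24694 × 10^19 MeV.
Thus 1.1411 × 2.24694 × 10^19 ≈ 2.5640 × 10^19 MeV.

2.5640 × 10^19 MeV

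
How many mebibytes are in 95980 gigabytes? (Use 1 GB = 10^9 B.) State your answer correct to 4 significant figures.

1 GB = 953.674 mebibytes.
So 95980 × 953.674 ≈ 9.153e+7 MiB.

9.153e+7 mebibytes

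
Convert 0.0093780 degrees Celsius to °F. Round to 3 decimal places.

°C = (°F − 32) × 5/9.
Applying the formula gives 32.017 °F.

32.017 °F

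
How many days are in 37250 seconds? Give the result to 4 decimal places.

1 second = 1.15741e-5 days.
Thus 37250 × 1.15741e-5 ≈ 0.4311 d.

0.4311 days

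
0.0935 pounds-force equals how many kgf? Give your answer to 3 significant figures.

1 pound-force = 0.453592 kgf.
Thus 0.0935 × 0.453592 ≈ 0.0424 kgf.

0.0424 kgf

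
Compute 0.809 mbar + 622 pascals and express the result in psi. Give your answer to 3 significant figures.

0.102 psi

0.809 mbar = 0.0117336 psi and 622 Pa = 0.0902135 psi.
0.0117336 + 0.0902135 ≈ 0.102 psi.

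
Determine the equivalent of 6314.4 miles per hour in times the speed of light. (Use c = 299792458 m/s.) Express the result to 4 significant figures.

1 mile per hour = 1.49116e-9 times the speed of light.
Then 6314.4 × 1.49116e-9 ≈ 9.416e-6 c.

9.416e-6 c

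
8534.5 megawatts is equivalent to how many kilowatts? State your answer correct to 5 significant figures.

8.5345 × 10^6 kW

1 MW = 1000.00 kW.
Thus 8534.5 × 1000.00 ≈ 8.5345 × 10^6 kW.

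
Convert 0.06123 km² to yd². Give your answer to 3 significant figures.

1 square kilometer = 1.19599 × 10^6 square yards.
0.06123 × 1.19599 × 10^6 ≈ 73200 yd².

73200 yd²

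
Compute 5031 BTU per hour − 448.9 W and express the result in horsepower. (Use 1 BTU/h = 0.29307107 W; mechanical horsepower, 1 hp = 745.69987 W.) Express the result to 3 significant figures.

1.38 horsepower

5031 BTU/h = 1.97726 hp and 448.9 W = 0.601985 hp.
1.97726 − 0.601985 ≈ 1.38 hp.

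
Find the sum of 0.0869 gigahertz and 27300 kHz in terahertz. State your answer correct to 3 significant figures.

0.0869 GHz = 8.69000 × 10^-5 THz and 27300 kHz = 2.73000 × 10^-5 THz.
8.69000 × 10^-5 + 2.73000 × 10^-5 ≈ 0.000114 THz.

0.000114 THz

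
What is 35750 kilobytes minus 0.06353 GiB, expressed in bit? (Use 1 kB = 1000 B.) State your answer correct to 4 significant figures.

35750 kB = 2.86000e+8 bit and 0.06353 GiB = 5.45719e+8 bit.
2.86000e+8 − 5.45719e+8 ≈ -2.597e+8 bit.

-2.597e+8 bit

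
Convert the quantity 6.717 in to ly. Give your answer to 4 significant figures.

1 inch = 2.68478 × 10^-18 light-years.
Then 6.717 × 2.68478 × 10^-18 ≈ 1.803 × 10^-17 ly.

1.803 × 10^-17 ly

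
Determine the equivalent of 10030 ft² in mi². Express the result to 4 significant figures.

1 square foot = 3.58701 × 10^-8 mi².
Then 10030 × 3.58701 × 10^-8 ≈ 0.0003598 mi².

0.0003598 square miles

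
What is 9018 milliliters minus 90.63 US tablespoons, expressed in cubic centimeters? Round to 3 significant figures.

9018 mL = 9018.00 cm³ and 90.63 US tbsp = 1340.12 cm³.
9018.00 − 1340.12 ≈ 7680 cm³.

7680 cm³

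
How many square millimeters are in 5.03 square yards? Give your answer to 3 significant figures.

4.21e+6 mm²

1 yd² = 836127 square millimeters.
Thus 5.03 × 836127 ≈ 4.21e+6 mm².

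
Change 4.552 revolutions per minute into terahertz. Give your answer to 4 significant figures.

1 revolution per minute = 1.66667e-14 THz.
Then 4.552 × 1.66667e-14 ≈ 7.587e-14 THz.

7.587e-14 terahertz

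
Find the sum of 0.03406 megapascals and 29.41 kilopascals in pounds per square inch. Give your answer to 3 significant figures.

9.21 psi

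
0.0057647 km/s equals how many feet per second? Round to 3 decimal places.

1 kilometer per second = 3280.84 feet per second.
So 0.0057647 × 3280.84 ≈ 18.913 ft/s.

18.913 ft/s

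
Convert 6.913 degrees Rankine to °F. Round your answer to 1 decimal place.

°R = °F + 459.67.
Applying the formula gives -452.8 °F.

-452.8 °F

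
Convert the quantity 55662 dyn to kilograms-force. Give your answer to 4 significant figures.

1 dyne = 1.01972 × 10^-6 kgf.
So 55662 × 1.01972 × 10^-6 ≈ 0.05676 kgf.

0.05676 kilograms-force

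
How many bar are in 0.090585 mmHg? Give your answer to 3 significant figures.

1 millimeter of mercury = 0.00133322 bar.
Thus 0.090585 × 0.00133322 ≈ 0.000121 bar.

0.000121 bar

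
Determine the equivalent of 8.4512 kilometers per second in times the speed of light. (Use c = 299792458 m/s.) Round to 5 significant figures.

2.8190 × 10^-5 times the speed of light

1 km/s = 3.33564 × 10^-6 c.
Then 8.4512 × 3.33564 × 10^-6 ≈ 2.8190 × 10^-5 c.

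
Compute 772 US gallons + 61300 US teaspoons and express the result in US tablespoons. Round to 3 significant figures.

218000 US tablespoons

772 US gal = 197632 US tbsp and 61300 US tsp = 20433.3 US tbsp.
197632 + 20433.3 ≈ 218000 US tbsp.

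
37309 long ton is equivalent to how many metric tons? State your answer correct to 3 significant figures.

1 long ton = 1.01605 t.
So 37309 × 1.01605 ≈ 37900 t.

37900 t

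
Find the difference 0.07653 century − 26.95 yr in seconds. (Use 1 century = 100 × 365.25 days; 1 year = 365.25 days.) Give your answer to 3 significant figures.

-6.09 × 10^8 s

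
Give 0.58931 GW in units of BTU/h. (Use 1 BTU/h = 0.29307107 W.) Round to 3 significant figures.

1 GW = 3.41214 × 10^9 BTU per hour.
0.58931 × 3.41214 × 10^9 ≈ 2.01 × 10^9 BTU/h.

2.01 × 10^9 BTU per hour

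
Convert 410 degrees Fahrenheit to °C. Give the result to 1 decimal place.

°C = (°F − 32) × 5/9.
Applying the formula gives 210.0 °C.

210.0 °C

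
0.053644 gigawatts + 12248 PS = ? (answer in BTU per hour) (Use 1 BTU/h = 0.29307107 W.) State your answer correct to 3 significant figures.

2.14 × 10^8 BTU per hour

0.053644 GW = 1.83041 × 10^8 BTU/h and 12248 PS = 3.07379 × 10^7 BTU/h.
1.83041 × 10^8 + 3.07379 × 10^7 ≈ 2.14 × 10^8 BTU/h.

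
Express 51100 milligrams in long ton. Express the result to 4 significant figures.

1 milligram = 9.84207e-10 long tons.
51100 × 9.84207e-10 ≈ 5.029e-5 long ton.

5.029e-5 long ton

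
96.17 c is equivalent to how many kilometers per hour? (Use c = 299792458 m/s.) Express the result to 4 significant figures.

1.038e+11 km/h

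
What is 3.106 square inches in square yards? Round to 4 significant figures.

1 square inch = 0.000771605 yd².
So 3.106 × 0.000771605 ≈ 0.002397 yd².

0.002397 yd²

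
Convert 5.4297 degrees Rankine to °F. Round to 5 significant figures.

°R = °F + 459.67.
Applying the formula gives -454.24 °F.

-454.24 °F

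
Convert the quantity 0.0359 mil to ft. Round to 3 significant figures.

2.99e-6 ft

1 mil = 8.33333e-5 feet.
Then 0.0359 × 8.33333e-5 ≈ 2.99e-6 ft.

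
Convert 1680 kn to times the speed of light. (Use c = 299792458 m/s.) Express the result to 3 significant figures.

1 kn = 1.71600e-9 c.
Thus 1680 × 1.71600e-9 ≈ 2.88e-6 c.

2.88e-6 c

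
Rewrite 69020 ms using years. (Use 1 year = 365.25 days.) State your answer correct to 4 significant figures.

2.187e-6 yr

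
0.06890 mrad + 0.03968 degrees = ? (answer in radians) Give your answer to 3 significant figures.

0.000761 rad

0.06890 mrad = 6.89000e-5 rad and 0.03968 ° = 0.000692547 rad.
6.89000e-5 + 0.000692547 ≈ 0.000761 rad.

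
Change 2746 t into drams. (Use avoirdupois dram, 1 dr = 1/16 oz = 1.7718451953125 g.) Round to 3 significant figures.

1 metric ton = 564383 drams.
So 2746 × 564383 ≈ 1.55e+9 dr.

1.55e+9 dr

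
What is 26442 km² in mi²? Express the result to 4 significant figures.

10210 square miles

1 km² = 0.386102 mi².
Thus 26442 × 0.386102 ≈ 10210 mi².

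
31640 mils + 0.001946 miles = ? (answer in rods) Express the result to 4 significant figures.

0.7825 rods

31640 mil = 0.159798 rod and 0.001946 mi = 0.622720 rod.
0.159798 + 0.622720 ≈ 0.7825 rod.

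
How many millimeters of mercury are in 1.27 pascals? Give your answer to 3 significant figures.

1 Pa = 0.00750062 mmHg.
So 1.27 × 0.00750062 ≈ 0.00953 mmHg.

0.00953 millimeters of mercury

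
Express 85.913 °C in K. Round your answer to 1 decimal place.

359.1 K

K = °C + 273.15.
Applying the formula gives 359.1 K.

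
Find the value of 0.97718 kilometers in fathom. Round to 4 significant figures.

1 kilometer = 546.807 fathoms.
0.97718 × 546.807 ≈ 534.3 fathom.

534.3 fathom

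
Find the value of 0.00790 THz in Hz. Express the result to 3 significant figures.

7.90e+9 hertz

1 THz = 1.00000e+12 hertz.
Thus 0.00790 × 1.00000e+12 ≈ 7.90e+9 Hz.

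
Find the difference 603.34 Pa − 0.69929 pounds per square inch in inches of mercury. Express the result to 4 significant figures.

-1.246 inHg

603.34 Pa = 0.178166 inHg and 0.69929 psi = 1.42377 inHg.
0.178166 − 1.42377 ≈ -1.246 inHg.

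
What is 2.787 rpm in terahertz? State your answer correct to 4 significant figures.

1 rpm = 1.66667e-14 terahertz.
So 2.787 × 1.66667e-14 ≈ 4.645e-14 THz.

4.645e-14 THz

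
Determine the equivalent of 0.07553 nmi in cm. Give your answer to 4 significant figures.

1 nautical mile = 185200 centimeters.
Thus 0.07553 × 185200 ≈ 13990 cm.

13990 centimeters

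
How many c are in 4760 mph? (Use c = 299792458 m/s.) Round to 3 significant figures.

7.10e-6 c

1 mile per hour = 1.49116e-9 c.
4760 × 1.49116e-9 ≈ 7.10e-6 c.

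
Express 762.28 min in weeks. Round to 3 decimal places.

0.076 wk

1 min = 9.92063 × 10^-5 wk.
Then 762.28 × 9.92063 × 10^-5 ≈ 0.076 wk.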